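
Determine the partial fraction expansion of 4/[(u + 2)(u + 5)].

4/(u + 2)(u + 5) = A/(u + 2) + B/(u + 5). A = 4/(-2 + 5) = 4/3, B = 4/(-5 + 2) = -4/3
Result: (4/3)/(u + 2) - (4/3)/(u + 5)


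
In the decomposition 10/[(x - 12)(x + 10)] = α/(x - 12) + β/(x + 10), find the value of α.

Cover-up at x = 12: α = 10/(12 + 10) = 10/22 = 5/11


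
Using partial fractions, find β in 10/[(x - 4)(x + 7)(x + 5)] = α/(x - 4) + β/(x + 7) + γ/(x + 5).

Cover-up at x = -7: β = 10/[(-7 - 4)(-7 + 5)] = 10/[(-11)(-2)] = 10/22 = 5/11


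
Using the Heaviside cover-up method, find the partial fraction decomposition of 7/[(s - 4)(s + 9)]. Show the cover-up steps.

Cover (s - 4): set s=4, get P = 7/(4 + 9) = 7/13. Cover (s + 9): set s=-9, get Q = 7/(-9 - 4) = -7/13.
Result: (7/13)/(s - 4) - (7/13)/(s + 9)


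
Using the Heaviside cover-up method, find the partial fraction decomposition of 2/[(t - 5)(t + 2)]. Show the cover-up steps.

Cover (t - 5): set t=5, get P = 2/(5 + 2) = 2/7. Cover (t + 2): set t=-2, get Q = 2/(-2 - 5) = -2/7.
Result: (2/7)/(t - 5) - (2/7)/(t + 2)


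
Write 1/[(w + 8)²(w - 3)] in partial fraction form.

Cover-up at w=3: R = 1/(3 + 8)² = 1/121. Cover-up at w=-8: Q = 1/(-8 - 3) = -1/11. Comparing w² coeff: P = -R = -1/121
Result: (-1/121)/(w + 8) - (1/11)/(w + 8)² + (1/121)/(w - 3)


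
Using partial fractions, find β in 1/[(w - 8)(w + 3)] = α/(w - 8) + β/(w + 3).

Cover-up at w = -3: β = 1/(-3 - 8) = -1/11


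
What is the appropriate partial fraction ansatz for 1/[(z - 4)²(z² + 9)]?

Repeated linear + quadratic: P/(z - 4) + Q/(z - 4)² + (Rz + S)/(z² + 9)


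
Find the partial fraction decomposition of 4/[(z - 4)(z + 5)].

4/(z - 4)(z + 5) = α/(z - 4) + β/(z + 5). α = 4/(4 + 5) = 4/9, β = 4/(-5 - 4) = -4/9
Result: (4/9)/(z - 4) - (4/9)/(z + 5)


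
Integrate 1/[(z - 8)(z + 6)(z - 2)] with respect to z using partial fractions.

Cover-up: A = 1/84, B = 1/112, C = -1/48. Decomposition: (1/84)/(z - 8) + (1/112)/(z + 6) - (1/48)/(z - 2). Integrate each term: (1/84) ln|(z - 8)| + (1/112) ln|(z + 6)| - (1/48) ln|(z - 2)| + C


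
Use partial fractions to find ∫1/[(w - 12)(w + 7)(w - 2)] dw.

Cover-up: P = 1/190, Q = 1/171, R = -1/90. Decomposition: (1/190)/(w - 12) + (1/171)/(w + 7) - (1/90)/(w - 2). Integrate each term: (1/190) ln|(w - 12)| + (1/171) ln|(w + 7)| - (1/90) ln|(w - 2)| + C


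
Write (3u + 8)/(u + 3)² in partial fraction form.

(3u + 8) = α(u + 3) + β. At u = -3: β = 3·(-3) + 8 = -1. Coeff of u: α = 3
Result: 3/(u + 3) - 1/(u + 3)²


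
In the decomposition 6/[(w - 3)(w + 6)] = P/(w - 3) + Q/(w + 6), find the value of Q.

Cover-up at w = -6: Q = 6/(-6 - 3) = -6/9 = -2/3


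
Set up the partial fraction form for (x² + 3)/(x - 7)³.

Repeated linear factor (power 3): A/(x - 7) + B/(x - 7)² + C/(x - 7)³


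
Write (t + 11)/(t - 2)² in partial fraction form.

(t + 11) = P(t - 2) + Q. At t = 2: Q = 1·2 + 11 = 13. Coeff of t: P = 1
Result: 1/(t - 2) + 13/(t - 2)²


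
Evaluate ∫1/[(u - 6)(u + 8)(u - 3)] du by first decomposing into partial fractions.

Cover-up: A = 1/42, B = 1/154, C = -1/33. Decomposition: (1/42)/(u - 6) + (1/154)/(u + 8) - (1/33)/(u - 3). Integrate each term: (1/42) ln|(u - 6)| + (1/154) ln|(u + 8)| - (1/33) ln|(u - 3)| + C


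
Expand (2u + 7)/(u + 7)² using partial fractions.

(2u + 7) = A(u + 7) + B. At u = -7: B = 2·(-7) + 7 = -7. Coeff of u: A = 2
Result: 2/(u + 7) - 7/(u + 7)²


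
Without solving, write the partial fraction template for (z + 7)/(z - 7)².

Repeated linear factor: A/(z - 7) + B/(z - 7)²


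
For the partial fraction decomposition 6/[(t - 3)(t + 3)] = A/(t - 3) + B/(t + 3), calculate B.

Cover-up at t = -3: B = 6/(-3 - 3) = -6/6 = -1


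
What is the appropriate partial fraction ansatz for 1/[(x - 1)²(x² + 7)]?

Repeated linear + quadratic: A/(x - 1) + B/(x - 1)² + (Cx + D)/(x² + 7)


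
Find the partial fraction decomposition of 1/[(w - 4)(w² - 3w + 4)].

Cover-up at w = 4: A = 1/(4² - 3·4 + 4) = 1/8. Then B = -A = -1/8, C = -A·(-3 + 4) = -1/8
Result: (1/8)/(w - 4) - ((1/8)w + 1/8)/(w² - 3w + 4)


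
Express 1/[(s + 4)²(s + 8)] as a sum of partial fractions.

Cover-up at s=-8: R = 1/(-8 + 4)² = 1/16. Cover-up at s=-4: Q = 1/(-4 + 8) = 1/4. Comparing s² coeff: P = -R = -1/16
Result: (-1/16)/(s + 4) + (1/4)/(s + 4)² + (1/16)/(s + 8)


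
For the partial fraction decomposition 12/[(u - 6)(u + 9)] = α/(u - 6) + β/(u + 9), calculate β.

Cover-up at u = -9: β = 12/(-9 - 6) = -12/15 = -4/5


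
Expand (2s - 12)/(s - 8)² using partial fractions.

(2s - 12) = A(s - 8) + B. At s = 8: B = 2·8 - 12 = 4. Coeff of s: A = 2
Result: 2/(s - 8) + 4/(s - 8)²


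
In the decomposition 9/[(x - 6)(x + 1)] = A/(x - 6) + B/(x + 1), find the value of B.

Cover-up at x = -1: B = 9/(-1 - 6) = -9/7


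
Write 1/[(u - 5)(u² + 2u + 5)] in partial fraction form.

Cover-up at u = 5: P = 1/(5² + 2·5 + 5) = 1/40. Then Q = -P = -1/40, R = -P·(2 + 5) = -7/40
Result: (1/40)/(u - 5) - ((1/40)u + 7/40)/(u² + 2u + 5)


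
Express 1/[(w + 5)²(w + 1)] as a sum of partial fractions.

Cover-up at w=-1: C = 1/(-1 + 5)² = 1/16. Cover-up at w=-5: B = 1/(-5 + 1) = -1/4. Comparing w² coeff: A = -C = -1/16
Result: (-1/16)/(w + 5) - (1/4)/(w + 5)² + (1/16)/(w + 1)


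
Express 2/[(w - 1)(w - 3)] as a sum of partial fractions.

2/(w - 1)(w - 3) = P/(w - 1) + Q/(w - 3). P = 2/(1 - 3) = -1, Q = 2/(3 - 1) = 1
Result: -1/(w - 1) + 1/(w - 3)


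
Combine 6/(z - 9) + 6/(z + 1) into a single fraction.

Common denominator (z - 9)(z + 1). Numerator: 6(z + 1) + 6(z - 9) = (6z + 6) + (6z - 54) = 12z - 48
Result: (12z - 48)/[(z - 9)(z + 1)]


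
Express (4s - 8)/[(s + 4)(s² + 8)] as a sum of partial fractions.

At s=-4: P = (4·(-4) - 8)/((-4)² + 8) = -1. Q = -P = 1, R = 4 - (-4)·P = 0
Result: -1/(s + 4) + (s)/(s² + 8)


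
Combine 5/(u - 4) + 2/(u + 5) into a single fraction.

Common denominator (u - 4)(u + 5). Numerator: 5(u + 5) + 2(u - 4) = (5u + 25) + (2u - 8) = 7u + 17
Result: (7u + 17)/[(u - 4)(u + 5)]


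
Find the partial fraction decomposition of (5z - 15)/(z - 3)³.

(5z - 15) = α(z - 3)² + β(z - 3) + γ. At z = 3: γ = 5·3 - 15 = 0. Coefficients: α = 0, β = 5
Result: 5/(z - 3)²


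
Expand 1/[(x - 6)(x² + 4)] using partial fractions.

Cover-up at x = 6: P = 1/(6² + 4) = 1/40. Then Q = -P = -1/40, R = -P·(0 + 6) = -3/20
Result: (1/40)/(x - 6) - ((1/40)x + 3/20)/(x² + 4)


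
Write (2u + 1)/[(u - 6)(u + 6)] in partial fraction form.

At u=6: α = (2·6 + 1)/(6 + 6) = 13/12. At u=-6: β = (2·(-6) + 1)/(-6 - 6) = 11/12
Result: (13/12)/(u - 6) + (11/12)/(u + 6)


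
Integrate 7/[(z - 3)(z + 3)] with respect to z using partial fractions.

Decompose: 7/[(z - 3)(z + 3)] = (7/6)/(z - 3) - (7/6)/(z + 3). Integrate each term: (7/6) ln|(z - 3)| - (7/6) ln|(z + 3)| + C


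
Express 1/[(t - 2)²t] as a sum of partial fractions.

Cover-up at t=0: C = 1/(0 - 2)² = 1/4. Cover-up at t=2: B = 1/(2 - 0) = 1/2. Comparing t² coeff: A = -C = -1/4
Result: (-1/4)/(t - 2) + (1/2)/(t - 2)² + (1/4)/t


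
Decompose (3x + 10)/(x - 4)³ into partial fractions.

(3x + 10) = α(x - 4)² + β(x - 4) + γ. At x = 4: γ = 3·4 + 10 = 22. Coefficients: α = 0, β = 3
Result: 3/(x - 4)² + 22/(x - 4)³


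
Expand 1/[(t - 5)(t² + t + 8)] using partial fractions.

Cover-up at t = 5: α = 1/(5² + 1·5 + 8) = 1/38. Then β = -α = -1/38, γ = -α·(1 + 5) = -3/19
Result: (1/38)/(t - 5) - ((1/38)t + 3/19)/(t² + t + 8)


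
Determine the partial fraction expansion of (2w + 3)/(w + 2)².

(2w + 3) = α(w + 2) + β. At w = -2: β = 2·(-2) + 3 = -1. Coeff of w: α = 2
Result: 2/(w + 2) - 1/(w + 2)²


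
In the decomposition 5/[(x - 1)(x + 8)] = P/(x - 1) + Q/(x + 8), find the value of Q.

Cover-up at x = -8: Q = 5/(-8 - 1) = -5/9


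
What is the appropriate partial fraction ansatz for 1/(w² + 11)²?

Repeated quadratic factor: (Aw + B)/(w² + 11) + (Cw + D)/(w² + 11)²


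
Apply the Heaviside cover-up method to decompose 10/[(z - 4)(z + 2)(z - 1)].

Cover (z - 4), z=4: A = 10/[(4 + 2)(4 - 1)] = 5/9. Cover (z + 2), z=-2: B = 10/[(-2 - 4)(-2 - 1)] = 5/9. Cover (z - 1), z=1: C = 10/[(1 - 4)(1 + 2)] = -10/9.
Result: (5/9)/(z - 4) + (5/9)/(z + 2) - (10/9)/(z - 1)


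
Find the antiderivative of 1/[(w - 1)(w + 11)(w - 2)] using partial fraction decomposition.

Cover-up: A = -1/12, B = 1/156, C = 1/13. Decomposition: (-1/12)/(w - 1) + (1/156)/(w + 11) + (1/13)/(w - 2). Integrate each term: (-1/12) ln|(w - 1)| + (1/156) ln|(w + 11)| + (1/13) ln|(w - 2)| + C


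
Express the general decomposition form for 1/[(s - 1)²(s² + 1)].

Repeated linear + quadratic: P/(s - 1) + Q/(s - 1)² + (Rs + S)/(s² + 1)


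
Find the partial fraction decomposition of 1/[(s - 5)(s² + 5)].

Cover-up at s = 5: A = 1/(5² + 5) = 1/30. Then B = -A = -1/30, C = -A·(0 + 5) = -1/6
Result: (1/30)/(s - 5) - ((1/30)s + 1/6)/(s² + 5)


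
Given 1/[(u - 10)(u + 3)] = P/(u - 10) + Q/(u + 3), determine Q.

Cover-up at u = -3: Q = 1/(-3 - 10) = -1/13


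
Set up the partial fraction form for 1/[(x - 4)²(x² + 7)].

Repeated linear + quadratic: A/(x - 4) + B/(x - 4)² + (Cx + D)/(x² + 7)


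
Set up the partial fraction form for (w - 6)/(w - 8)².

Repeated linear factor: P/(w - 8) + Q/(w - 8)²


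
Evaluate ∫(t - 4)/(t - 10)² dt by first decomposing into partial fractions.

Decompose: A = 1, B = 1·10 - 4 = 6, so (t - 4)/(t - 10)² = 1/(t - 10) + 6/(t - 10)². Integrate: ∫ A/(t - 10) dt = ln|(t - 10)|; ∫ B/(t - 10)² dt = -6/(t - 10). Sum: ln|(t - 10)| - 6/(t - 10) + C


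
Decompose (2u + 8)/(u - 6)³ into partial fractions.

(2u + 8) = α(u - 6)² + β(u - 6) + γ. At u = 6: γ = 2·6 + 8 = 20. Coefficients: α = 0, β = 2
Result: 2/(u - 6)² + 20/(u - 6)³


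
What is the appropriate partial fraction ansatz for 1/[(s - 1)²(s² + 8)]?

Repeated linear + quadratic: P/(s - 1) + Q/(s - 1)² + (Rs + S)/(s² + 8)


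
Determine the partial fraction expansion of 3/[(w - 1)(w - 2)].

3/(w - 1)(w - 2) = A/(w - 1) + B/(w - 2). A = 3/(1 - 2) = -3, B = 3/(2 - 1) = 3
Result: -3/(w - 1) + 3/(w - 2)


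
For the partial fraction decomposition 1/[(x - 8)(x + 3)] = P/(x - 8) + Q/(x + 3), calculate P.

Cover-up at x = 8: P = 1/(8 + 3) = 1/11


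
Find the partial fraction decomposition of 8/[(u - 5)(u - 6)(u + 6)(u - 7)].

Using Heaviside cover-up: (4/11)/(u - 5) - (2/3)/(u - 6) - (2/429)/(u + 6) + (4/13)/(u - 7)


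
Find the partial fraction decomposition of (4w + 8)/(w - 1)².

(4w + 8) = A(w - 1) + B. At w = 1: B = 4·1 + 8 = 12. Coeff of w: A = 4
Result: 4/(w - 1) + 12/(w - 1)²


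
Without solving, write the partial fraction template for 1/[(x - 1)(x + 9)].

Distinct linear factors: α/(x - 1) + β/(x + 9)


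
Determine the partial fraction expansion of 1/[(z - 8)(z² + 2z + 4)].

Cover-up at z = 8: P = 1/(8² + 2·8 + 4) = 1/84. Then Q = -P = -1/84, R = -P·(2 + 8) = -5/42
Result: (1/84)/(z - 8) - ((1/84)z + 5/42)/(z² + 2z + 4)


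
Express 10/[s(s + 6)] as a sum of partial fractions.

10/s(s + 6) = α/s + β/(s + 6). α = 10/(0 + 6) = 5/3, β = 10/(-6 - 0) = -5/3
Result: (5/3)/s - (5/3)/(s + 6)


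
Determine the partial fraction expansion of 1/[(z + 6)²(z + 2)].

Cover-up at z=-2: C = 1/(-2 + 6)² = 1/16. Cover-up at z=-6: B = 1/(-6 + 2) = -1/4. Comparing z² coeff: A = -C = -1/16
Result: (-1/16)/(z + 6) - (1/4)/(z + 6)² + (1/16)/(z + 2)


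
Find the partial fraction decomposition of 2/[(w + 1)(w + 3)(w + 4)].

Using cover-up method: A = 1/3, B = -1, C = 2/3
Result: (1/3)/(w + 1) - 1/(w + 3) + (2/3)/(w + 4)


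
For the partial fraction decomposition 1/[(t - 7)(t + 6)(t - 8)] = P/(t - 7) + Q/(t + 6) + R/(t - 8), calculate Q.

Cover-up at t = -6: Q = 1/[(-6 - 7)(-6 - 8)] = 1/[(-13)(-14)] = 1/182


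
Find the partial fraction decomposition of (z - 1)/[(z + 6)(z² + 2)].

At z=-6: α = (1·(-6) - 1)/((-6)² + 2) = -7/38. β = -α = 7/38, γ = 1 - (-6)·α = -2/19
Result: (-7/38)/(z + 6) + ((7/38)z - 2/19)/(z² + 2)


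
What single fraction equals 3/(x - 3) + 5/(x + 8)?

Common denominator (x - 3)(x + 8). Numerator: 3(x + 8) + 5(x - 3) = (3x + 24) + (5x - 15) = 8x + 9
Result: (8x + 9)/[(x - 3)(x + 8)]


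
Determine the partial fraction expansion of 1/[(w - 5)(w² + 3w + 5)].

Cover-up at w = 5: A = 1/(5² + 3·5 + 5) = 1/45. Then B = -A = -1/45, C = -A·(3 + 5) = -8/45
Result: (1/45)/(w - 5) - ((1/45)w + 8/45)/(w² + 3w + 5)


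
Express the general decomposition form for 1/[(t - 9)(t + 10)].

Distinct linear factors: P/(t - 9) + Q/(t + 10)


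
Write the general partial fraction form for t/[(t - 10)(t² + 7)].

Linear + irreducible quadratic: α/(t - 10) + (βt + γ)/(t² + 7)


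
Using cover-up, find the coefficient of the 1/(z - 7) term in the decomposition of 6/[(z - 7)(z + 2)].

Cover (z - 7), set z=7: 6/((z + 2) at z=7) = 6/(9) = 2/3


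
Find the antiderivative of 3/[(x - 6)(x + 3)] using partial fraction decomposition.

Decompose: 3/[(x - 6)(x + 3)] = (1/3)/(x - 6) - (1/3)/(x + 3). Integrate each term: (1/3) ln|(x - 6)| - (1/3) ln|(x + 3)| + C


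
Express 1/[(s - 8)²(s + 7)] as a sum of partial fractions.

Cover-up at s=-7: C = 1/(-7 - 8)² = 1/225. Cover-up at s=8: B = 1/(8 + 7) = 1/15. Comparing s² coeff: A = -C = -1/225
Result: (-1/225)/(s - 8) + (1/15)/(s - 8)² + (1/225)/(s + 7)


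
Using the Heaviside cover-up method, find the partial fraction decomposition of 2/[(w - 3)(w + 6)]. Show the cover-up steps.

Cover (w - 3): set w=3, get A = 2/(3 + 6) = 2/9. Cover (w + 6): set w=-6, get B = 2/(-6 - 3) = -2/9.
Result: (2/9)/(w - 3) - (2/9)/(w + 6)


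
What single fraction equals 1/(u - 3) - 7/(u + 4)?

Common denominator (u - 3)(u + 4). Numerator: 1(u + 4) - 7(u - 3) = (u + 4) - (7u - 21) = -6u + 25
Result: (-6u + 25)/[(u - 3)(u + 4)]


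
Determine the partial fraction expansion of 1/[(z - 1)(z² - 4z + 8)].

Cover-up at z = 1: P = 1/(1² - 4·1 + 8) = 1/5. Then Q = -P = -1/5, R = -P·(-4 + 1) = 3/5
Result: (1/5)/(z - 1) - ((1/5)z - 3/5)/(z² - 4z + 8)


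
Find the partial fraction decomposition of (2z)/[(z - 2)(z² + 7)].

At z=2: P = (2·2 + 0)/(2² + 7) = 4/11. Q = -P = -4/11, R = 2 - 2·P = 14/11
Result: (4/11)/(z - 2) - ((4/11)z - 14/11)/(z² + 7)


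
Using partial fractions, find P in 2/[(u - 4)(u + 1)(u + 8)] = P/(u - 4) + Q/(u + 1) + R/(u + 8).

Cover-up at u = 4: P = 2/[(4 + 1)(4 + 8)] = 2/[(5)(12)] = 2/60 = 1/30


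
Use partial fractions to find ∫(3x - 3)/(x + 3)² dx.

Decompose: P = 3, Q = 3·(-3) - 3 = -12, so (3x - 3)/(x + 3)² = 3/(x + 3) - 12/(x + 3)². Integrate: ∫ P/(x + 3) dx = 3 ln|(x + 3)|; ∫ Q/(x + 3)² dx = 12/(x + 3). Sum: 3 ln|(x + 3)| + 12/(x + 3) + C


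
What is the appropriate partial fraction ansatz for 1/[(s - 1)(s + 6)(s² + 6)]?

Two linear + quadratic: α/(s - 1) + β/(s + 6) + (γs + δ)/(s² + 6)


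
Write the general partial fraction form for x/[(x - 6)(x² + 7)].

Linear + irreducible quadratic: A/(x - 6) + (Bx + C)/(x² + 7)


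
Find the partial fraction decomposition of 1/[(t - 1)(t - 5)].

1/(t - 1)(t - 5) = A/(t - 1) + B/(t - 5). A = 1/(1 - 5) = -1/4, B = 1/(5 - 1) = 1/4
Result: (-1/4)/(t - 1) + (1/4)/(t - 5)


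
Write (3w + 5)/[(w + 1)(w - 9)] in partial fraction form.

At w=-1: A = (3·(-1) + 5)/(-1 - 9) = -1/5. At w=9: B = (3·9 + 5)/(9 + 1) = 16/5
Result: (-1/5)/(w + 1) + (16/5)/(w - 9)


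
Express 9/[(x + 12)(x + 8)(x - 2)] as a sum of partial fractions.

Using cover-up method: α = 9/56, β = -9/40, γ = 9/140
Result: (9/56)/(x + 12) - (9/40)/(x + 8) + (9/140)/(x - 2)


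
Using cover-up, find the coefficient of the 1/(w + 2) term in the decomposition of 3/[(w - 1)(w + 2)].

Cover (w + 2), set w=-2: 3/((w - 1) at w=-2) = 3/(-3) = -1


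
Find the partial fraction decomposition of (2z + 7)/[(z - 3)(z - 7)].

At z=3: A = (2·3 + 7)/(3 - 7) = -13/4. At z=7: B = (2·7 + 7)/(7 - 3) = 21/4
Result: (-13/4)/(z - 3) + (21/4)/(z - 7)


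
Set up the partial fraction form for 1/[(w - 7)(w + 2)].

Distinct linear factors: α/(w - 7) + β/(w + 2)


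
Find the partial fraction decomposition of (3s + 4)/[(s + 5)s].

At s=-5: α = (3·(-5) + 4)/(-5 - 0) = 11/5. At s=0: β = (3·0 + 4)/(0 + 5) = 4/5
Result: (11/5)/(s + 5) + (4/5)/s


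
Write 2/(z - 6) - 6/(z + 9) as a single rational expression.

Common denominator (z - 6)(z + 9). Numerator: 2(z + 9) - 6(z - 6) = (2z + 18) - (6z - 36) = -4z + 54
Result: (-4z + 54)/[(z - 6)(z + 9)]


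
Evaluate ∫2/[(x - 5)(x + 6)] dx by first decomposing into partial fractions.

Decompose: 2/[(x - 5)(x + 6)] = (2/11)/(x - 5) - (2/11)/(x + 6). Integrate each term: (2/11) ln|(x - 5)| - (2/11) ln|(x + 6)| + C


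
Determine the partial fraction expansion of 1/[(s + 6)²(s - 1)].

Cover-up at s=1: C = 1/(1 + 6)² = 1/49. Cover-up at s=-6: B = 1/(-6 - 1) = -1/7. Comparing s² coeff: A = -C = -1/49
Result: (-1/49)/(s + 6) - (1/7)/(s + 6)² + (1/49)/(s - 1)


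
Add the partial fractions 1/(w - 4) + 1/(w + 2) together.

Common denominator (w - 4)(w + 2). Numerator: 1(w + 2) + 1(w - 4) = (w + 2) + (w - 4) = 2w - 2
Result: (2w - 2)/[(w - 4)(w + 2)]


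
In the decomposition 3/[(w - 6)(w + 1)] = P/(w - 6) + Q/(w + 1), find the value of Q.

Cover-up at w = -1: Q = 3/(-1 - 6) = -3/7


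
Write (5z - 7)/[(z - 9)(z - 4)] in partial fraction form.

At z=9: α = (5·9 - 7)/(9 - 4) = 38/5. At z=4: β = (5·4 - 7)/(4 - 9) = -13/5
Result: (38/5)/(z - 9) - (13/5)/(z - 4)


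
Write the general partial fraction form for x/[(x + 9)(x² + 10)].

Linear + irreducible quadratic: A/(x + 9) + (Bx + C)/(x² + 10)


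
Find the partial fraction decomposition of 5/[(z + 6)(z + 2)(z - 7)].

Using cover-up method: P = 5/52, Q = -5/36, R = 5/117
Result: (5/52)/(z + 6) - (5/36)/(z + 2) + (5/117)/(z - 7)


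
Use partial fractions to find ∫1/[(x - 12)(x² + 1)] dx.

Cover-up at x=12: P = 1/(12²+1) = 1/145. Coeff matching: Q = -1/145, R = -12/145. Decomposition: (1/145)/(x - 12) - ((1/145)x + 12/145)/(x² + 1). Integrate: linear → ln, quadratic → (1/2)ln + arctan: (1/145) ln|(x - 12)| - (1/290) ln(x² + 1) - (12/145) arctan(x) + C


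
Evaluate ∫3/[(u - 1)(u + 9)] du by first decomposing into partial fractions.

Decompose: 3/[(u - 1)(u + 9)] = (3/10)/(u - 1) - (3/10)/(u + 9). Integrate each term: (3/10) ln|(u - 1)| - (3/10) ln|(u + 9)| + C


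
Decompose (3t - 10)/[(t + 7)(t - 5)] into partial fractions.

At t=-7: A = (3·(-7) - 10)/(-7 - 5) = 31/12. At t=5: B = (3·5 - 10)/(5 + 7) = 5/12
Result: (31/12)/(t + 7) + (5/12)/(t - 5)


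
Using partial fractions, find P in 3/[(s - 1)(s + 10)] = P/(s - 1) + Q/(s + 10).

Cover-up at s = 1: P = 3/(1 + 10) = 3/11


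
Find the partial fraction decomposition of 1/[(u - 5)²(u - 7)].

Cover-up at u=7: γ = 1/(7 - 5)² = 1/4. Cover-up at u=5: β = 1/(5 - 7) = -1/2. Comparing u² coeff: α = -γ = -1/4
Result: (-1/4)/(u - 5) - (1/2)/(u - 5)² + (1/4)/(u - 7)


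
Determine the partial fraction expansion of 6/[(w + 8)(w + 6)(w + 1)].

Using cover-up method: α = 3/7, β = -3/5, γ = 6/35
Result: (3/7)/(w + 8) - (3/5)/(w + 6) + (6/35)/(w + 1)


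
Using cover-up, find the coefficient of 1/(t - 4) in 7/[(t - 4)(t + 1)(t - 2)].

Cover (t - 4), set t=4: 7/[(4 + 1)(4 - 2)] = 7/10


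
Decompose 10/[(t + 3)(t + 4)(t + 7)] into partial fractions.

Using cover-up method: A = 5/2, B = -10/3, C = 5/6
Result: (5/2)/(t + 3) - (10/3)/(t + 4) + (5/6)/(t + 7)


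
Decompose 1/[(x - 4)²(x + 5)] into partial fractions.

Cover-up at x=-5: γ = 1/(-5 - 4)² = 1/81. Cover-up at x=4: β = 1/(4 + 5) = 1/9. Comparing x² coeff: α = -γ = -1/81
Result: (-1/81)/(x - 4) + (1/9)/(x - 4)² + (1/81)/(x + 5)


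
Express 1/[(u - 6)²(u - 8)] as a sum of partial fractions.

Cover-up at u=8: R = 1/(8 - 6)² = 1/4. Cover-up at u=6: Q = 1/(6 - 8) = -1/2. Comparing u² coeff: P = -R = -1/4
Result: (-1/4)/(u - 6) - (1/2)/(u - 6)² + (1/4)/(u - 8)


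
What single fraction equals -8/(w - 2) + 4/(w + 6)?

Common denominator (w - 2)(w + 6). Numerator: -8(w + 6) + 4(w - 2) = (-8w - 48) + (4w - 8) = -4w - 56
Result: (-4w - 56)/[(w - 2)(w + 6)]


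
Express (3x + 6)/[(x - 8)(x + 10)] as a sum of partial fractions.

At x=8: α = (3·8 + 6)/(8 + 10) = 5/3. At x=-10: β = (3·(-10) + 6)/(-10 - 8) = 4/3
Result: (5/3)/(x - 8) + (4/3)/(x + 10)


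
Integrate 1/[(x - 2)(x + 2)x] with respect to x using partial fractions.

Cover-up: P = 1/8, Q = 1/8, R = -1/4. Decomposition: (1/8)/(x - 2) + (1/8)/(x + 2) - (1/4)/x. Integrate each term: (1/8) ln|(x - 2)| + (1/8) ln|(x + 2)| - (1/4) ln|x| + C


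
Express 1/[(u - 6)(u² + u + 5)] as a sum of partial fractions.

Cover-up at u = 6: A = 1/(6² + 1·6 + 5) = 1/47. Then B = -A = -1/47, C = -A·(1 + 6) = -7/47
Result: (1/47)/(u - 6) - ((1/47)u + 7/47)/(u² + u + 5)


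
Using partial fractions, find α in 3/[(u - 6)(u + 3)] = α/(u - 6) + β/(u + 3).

Cover-up at u = 6: α = 3/(6 + 3) = 3/9 = 1/3


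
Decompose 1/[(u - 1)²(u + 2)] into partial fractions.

Cover-up at u=-2: γ = 1/(-2 - 1)² = 1/9. Cover-up at u=1: β = 1/(1 + 2) = 1/3. Comparing u² coeff: α = -γ = -1/9
Result: (-1/9)/(u - 1) + (1/3)/(u - 1)² + (1/9)/(u + 2)


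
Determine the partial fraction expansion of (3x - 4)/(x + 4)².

(3x - 4) = A(x + 4) + B. At x = -4: B = 3·(-4) - 4 = -16. Coeff of x: A = 3
Result: 3/(x + 4) - 16/(x + 4)²


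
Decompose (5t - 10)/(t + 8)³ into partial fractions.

(5t - 10) = A(t + 8)² + B(t + 8) + C. At t = -8: C = 5·(-8) - 10 = -50. Coefficients: A = 0, B = 5
Result: 5/(t + 8)² - 50/(t + 8)³


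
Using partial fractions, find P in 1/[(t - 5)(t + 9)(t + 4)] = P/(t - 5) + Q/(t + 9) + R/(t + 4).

Cover-up at t = 5: P = 1/[(5 + 9)(5 + 4)] = 1/[(14)(9)] = 1/126


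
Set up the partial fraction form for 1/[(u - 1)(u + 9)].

Distinct linear factors: P/(u - 1) + Q/(u + 9)


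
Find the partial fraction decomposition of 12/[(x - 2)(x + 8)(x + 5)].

Using cover-up method: α = 6/35, β = 2/5, γ = -4/7
Result: (6/35)/(x - 2) + (2/5)/(x + 8) - (4/7)/(x + 5)


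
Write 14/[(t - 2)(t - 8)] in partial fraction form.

14/(t - 2)(t - 8) = α/(t - 2) + β/(t - 8). α = 14/(2 - 8) = -7/3, β = 14/(8 - 2) = 7/3
Result: (-7/3)/(t - 2) + (7/3)/(t - 8)


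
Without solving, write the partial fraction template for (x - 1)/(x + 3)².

Repeated linear factor: α/(x + 3) + β/(x + 3)²


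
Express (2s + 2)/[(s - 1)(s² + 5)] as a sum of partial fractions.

At s=1: A = (2·1 + 2)/(1² + 5) = 2/3. B = -A = -2/3, C = 2 - 1·A = 4/3
Result: (2/3)/(s - 1) - ((2/3)s - 4/3)/(s² + 5)


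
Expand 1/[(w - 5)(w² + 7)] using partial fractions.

Cover-up at w = 5: P = 1/(5² + 7) = 1/32. Then Q = -P = -1/32, R = -P·(0 + 5) = -5/32
Result: (1/32)/(w - 5) - ((1/32)w + 5/32)/(w² + 7)


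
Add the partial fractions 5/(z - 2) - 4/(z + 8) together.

Common denominator (z - 2)(z + 8). Numerator: 5(z + 8) - 4(z - 2) = (5z + 40) - (4z - 8) = z + 48
Result: (z + 48)/[(z - 2)(z + 8)]


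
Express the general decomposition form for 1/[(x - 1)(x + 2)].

Distinct linear factors: α/(x - 1) + β/(x + 2)


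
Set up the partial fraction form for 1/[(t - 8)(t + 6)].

Distinct linear factors: α/(t - 8) + β/(t + 6)


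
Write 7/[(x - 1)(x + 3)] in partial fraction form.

7/(x - 1)(x + 3) = A/(x - 1) + B/(x + 3). A = 7/(1 + 3) = 7/4, B = 7/(-3 - 1) = -7/4
Result: (7/4)/(x - 1) - (7/4)/(x + 3)


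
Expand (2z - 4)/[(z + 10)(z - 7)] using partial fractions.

At z=-10: α = (2·(-10) - 4)/(-10 - 7) = 24/17. At z=7: β = (2·7 - 4)/(7 + 10) = 10/17
Result: (24/17)/(z + 10) + (10/17)/(z - 7)


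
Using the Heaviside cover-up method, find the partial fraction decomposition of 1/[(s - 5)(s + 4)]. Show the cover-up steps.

Cover (s - 5): set s=5, get α = 1/(5 + 4) = 1/9. Cover (s + 4): set s=-4, get β = 1/(-4 - 5) = -1/9.
Result: (1/9)/(s - 5) - (1/9)/(s + 4)


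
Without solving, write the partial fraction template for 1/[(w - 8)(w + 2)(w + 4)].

Three distinct linear factors: P/(w - 8) + Q/(w + 2) + R/(w + 4)


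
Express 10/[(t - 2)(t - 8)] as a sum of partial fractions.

10/(t - 2)(t - 8) = A/(t - 2) + B/(t - 8). A = 10/(2 - 8) = -5/3, B = 10/(8 - 2) = 5/3
Result: (-5/3)/(t - 2) + (5/3)/(t - 8)


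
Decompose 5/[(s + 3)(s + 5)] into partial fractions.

5/(s + 3)(s + 5) = α/(s + 3) + β/(s + 5). α = 5/(-3 + 5) = 5/2, β = 5/(-5 + 3) = -5/2
Result: (5/2)/(s + 3) - (5/2)/(s + 5)


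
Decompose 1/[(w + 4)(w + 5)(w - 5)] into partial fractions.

Using cover-up method: A = -1/9, B = 1/10, C = 1/90
Result: (-1/9)/(w + 4) + (1/10)/(w + 5) + (1/90)/(w - 5)


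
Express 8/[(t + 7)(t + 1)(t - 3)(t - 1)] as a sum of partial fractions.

Using Heaviside cover-up: (-1/60)/(t + 7) + (1/6)/(t + 1) + (1/10)/(t - 3) - (1/4)/(t - 1)


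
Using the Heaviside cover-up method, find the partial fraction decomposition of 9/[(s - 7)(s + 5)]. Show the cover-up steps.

Cover (s - 7): set s=7, get A = 9/(7 + 5) = 3/4. Cover (s + 5): set s=-5, get B = 9/(-5 - 7) = -3/4.
Result: (3/4)/(s - 7) - (3/4)/(s + 5)


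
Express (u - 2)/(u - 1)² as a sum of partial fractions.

(u - 2) = P(u - 1) + Q. At u = 1: Q = 1·1 - 2 = -1. Coeff of u: P = 1
Result: 1/(u - 1) - 1/(u - 1)²


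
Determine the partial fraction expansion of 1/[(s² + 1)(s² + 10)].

Coefficient matching gives P = R = 0, Q = 1/(10-1) = 1/9, S = -Q = -1/9
Result: (1/9)/(s² + 1) - (1/9)/(s² + 10)


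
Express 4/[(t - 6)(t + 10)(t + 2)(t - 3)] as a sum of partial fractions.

Using Heaviside cover-up: (1/96)/(t - 6) - (1/416)/(t + 10) + (1/80)/(t + 2) - (4/195)/(t - 3)


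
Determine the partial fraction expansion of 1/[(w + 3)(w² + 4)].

Cover-up at w = -3: P = 1/((-3)² + 4) = 1/13. Then Q = -P = -1/13, R = -P·(0 - 3) = 3/13
Result: (1/13)/(w + 3) - ((1/13)w - 3/13)/(w² + 4)


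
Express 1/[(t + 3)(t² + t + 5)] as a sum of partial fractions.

Cover-up at t = -3: α = 1/((-3)² + 1·(-3) + 5) = 1/11. Then β = -α = -1/11, γ = -α·(1 - 3) = 2/11
Result: (1/11)/(t + 3) - ((1/11)t - 2/11)/(t² + t + 5)


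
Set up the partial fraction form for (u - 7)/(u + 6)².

Repeated linear factor: P/(u + 6) + Q/(u + 6)²


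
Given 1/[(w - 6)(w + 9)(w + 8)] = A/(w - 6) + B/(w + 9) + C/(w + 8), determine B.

Cover-up at w = -9: B = 1/[(-9 - 6)(-9 + 8)] = 1/[(-15)(-1)] = 1/15


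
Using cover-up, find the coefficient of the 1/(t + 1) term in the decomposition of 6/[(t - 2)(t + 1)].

Cover (t + 1), set t=-1: 6/((t - 2) at t=-1) = 6/(-3) = -2


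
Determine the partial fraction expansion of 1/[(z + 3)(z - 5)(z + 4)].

Using cover-up method: α = -1/8, β = 1/72, γ = 1/9
Result: (-1/8)/(z + 3) + (1/72)/(z - 5) + (1/9)/(z + 4)


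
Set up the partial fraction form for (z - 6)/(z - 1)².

Repeated linear factor: α/(z - 1) + β/(z - 1)²


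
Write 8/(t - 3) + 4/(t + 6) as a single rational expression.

Common denominator (t - 3)(t + 6). Numerator: 8(t + 6) + 4(t - 3) = (8t + 48) + (4t - 12) = 12t + 36
Result: (12t + 36)/[(t - 3)(t + 6)]


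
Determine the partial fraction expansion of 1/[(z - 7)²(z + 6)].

Cover-up at z=-6: γ = 1/(-6 - 7)² = 1/169. Cover-up at z=7: β = 1/(7 + 6) = 1/13. Comparing z² coeff: α = -γ = -1/169
Result: (-1/169)/(z - 7) + (1/13)/(z - 7)² + (1/169)/(z + 6)


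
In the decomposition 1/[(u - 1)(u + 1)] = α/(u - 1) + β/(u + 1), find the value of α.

Cover-up at u = 1: α = 1/(1 + 1) = 1/2


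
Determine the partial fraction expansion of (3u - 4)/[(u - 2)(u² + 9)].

At u=2: A = (3·2 - 4)/(2² + 9) = 2/13. B = -A = -2/13, C = 3 - 2·A = 35/13
Result: (2/13)/(u - 2) - ((2/13)u - 35/13)/(u² + 9)


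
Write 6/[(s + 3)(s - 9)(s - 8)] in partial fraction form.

Using cover-up method: P = 1/22, Q = 1/2, R = -6/11
Result: (1/22)/(s + 3) + (1/2)/(s - 9) - (6/11)/(s - 8)


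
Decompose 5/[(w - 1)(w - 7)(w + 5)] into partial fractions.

Using cover-up method: A = -5/36, B = 5/72, C = 5/72
Result: (-5/36)/(w - 1) + (5/72)/(w - 7) + (5/72)/(w + 5)


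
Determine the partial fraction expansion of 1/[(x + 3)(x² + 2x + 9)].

Cover-up at x = -3: A = 1/((-3)² + 2·(-3) + 9) = 1/12. Then B = -A = -1/12, C = -A·(2 - 3) = 1/12
Result: (1/12)/(x + 3) - ((1/12)x - 1/12)/(x² + 2x + 9)


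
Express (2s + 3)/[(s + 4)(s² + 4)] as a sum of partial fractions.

At s=-4: A = (2·(-4) + 3)/((-4)² + 4) = -1/4. B = -A = 1/4, C = 2 - (-4)·A = 1
Result: (-1/4)/(s + 4) + ((1/4)s + 1)/(s² + 4)


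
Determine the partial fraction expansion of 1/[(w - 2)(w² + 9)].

Cover-up at w = 2: A = 1/(2² + 9) = 1/13. Then B = -A = -1/13, C = -A·(0 + 2) = -2/13
Result: (1/13)/(w - 2) - ((1/13)w + 2/13)/(w² + 9)


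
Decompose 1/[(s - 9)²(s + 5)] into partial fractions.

Cover-up at s=-5: C = 1/(-5 - 9)² = 1/196. Cover-up at s=9: B = 1/(9 + 5) = 1/14. Comparing s² coeff: A = -C = -1/196
Result: (-1/196)/(s - 9) + (1/14)/(s - 9)² + (1/196)/(s + 5)


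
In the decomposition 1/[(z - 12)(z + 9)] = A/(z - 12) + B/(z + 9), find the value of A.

Cover-up at z = 12: A = 1/(12 + 9) = 1/21


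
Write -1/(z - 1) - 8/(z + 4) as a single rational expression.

Common denominator (z - 1)(z + 4). Numerator: -1(z + 4) - 8(z - 1) = (-z - 4) - (8z - 8) = -9z + 4
Result: (-9z + 4)/[(z - 1)(z + 4)]


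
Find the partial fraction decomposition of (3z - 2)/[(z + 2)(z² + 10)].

At z=-2: P = (3·(-2) - 2)/((-2)² + 10) = -4/7. Q = -P = 4/7, R = 3 - (-2)·P = 13/7
Result: (-4/7)/(z + 2) + ((4/7)z + 13/7)/(z² + 10)


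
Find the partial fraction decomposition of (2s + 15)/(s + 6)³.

(2s + 15) = α(s + 6)² + β(s + 6) + γ. At s = -6: γ = 2·(-6) + 15 = 3. Coefficients: α = 0, β = 2
Result: 2/(s + 6)² + 3/(s + 6)³


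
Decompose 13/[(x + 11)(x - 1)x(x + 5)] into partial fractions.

Using Heaviside cover-up: (-13/792)/(x + 11) + (13/72)/(x - 1) - (13/55)/x + (13/180)/(x + 5)


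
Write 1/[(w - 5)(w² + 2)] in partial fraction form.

Cover-up at w = 5: α = 1/(5² + 2) = 1/27. Then β = -α = -1/27, γ = -α·(0 + 5) = -5/27
Result: (1/27)/(w - 5) - ((1/27)w + 5/27)/(w² + 2)


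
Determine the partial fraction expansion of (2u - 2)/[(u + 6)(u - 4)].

At u=-6: A = (2·(-6) - 2)/(-6 - 4) = 7/5. At u=4: B = (2·4 - 2)/(4 + 6) = 3/5
Result: (7/5)/(u + 6) + (3/5)/(u - 4)


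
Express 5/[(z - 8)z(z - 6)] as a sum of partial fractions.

Using cover-up method: P = 5/16, Q = 5/48, R = -5/12
Result: (5/16)/(z - 8) + (5/48)/z - (5/12)/(z - 6)


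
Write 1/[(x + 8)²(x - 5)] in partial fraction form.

Cover-up at x=5: R = 1/(5 + 8)² = 1/169. Cover-up at x=-8: Q = 1/(-8 - 5) = -1/13. Comparing x² coeff: P = -R = -1/169
Result: (-1/169)/(x + 8) - (1/13)/(x + 8)² + (1/169)/(x - 5)


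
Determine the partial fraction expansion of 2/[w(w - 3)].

2/w(w - 3) = A/w + B/(w - 3). A = 2/(0 - 3) = -2/3, B = 2/(3 - 0) = 2/3
Result: (-2/3)/w + (2/3)/(w - 3)


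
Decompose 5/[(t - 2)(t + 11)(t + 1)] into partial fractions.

Using cover-up method: A = 5/39, B = 1/26, C = -1/6
Result: (5/39)/(t - 2) + (1/26)/(t + 11) - (1/6)/(t + 1)


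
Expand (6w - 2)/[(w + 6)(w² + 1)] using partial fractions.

At w=-6: α = (6·(-6) - 2)/((-6)² + 1) = -38/37. β = -α = 38/37, γ = 6 - (-6)·α = -6/37
Result: (-38/37)/(w + 6) + ((38/37)w - 6/37)/(w² + 1)


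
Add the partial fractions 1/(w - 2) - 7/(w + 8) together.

Common denominator (w - 2)(w + 8). Numerator: 1(w + 8) - 7(w - 2) = (w + 8) - (7w - 14) = -6w + 22
Result: (-6w + 22)/[(w - 2)(w + 8)]


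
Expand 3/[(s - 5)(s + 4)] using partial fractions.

3/(s - 5)(s + 4) = A/(s - 5) + B/(s + 4). A = 3/(5 + 4) = 1/3, B = 3/(-4 - 5) = -1/3
Result: (1/3)/(s - 5) - (1/3)/(s + 4)


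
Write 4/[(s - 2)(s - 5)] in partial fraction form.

4/(s - 2)(s - 5) = α/(s - 2) + β/(s - 5). α = 4/(2 - 5) = -4/3, β = 4/(5 - 2) = 4/3
Result: (-4/3)/(s - 2) + (4/3)/(s - 5)


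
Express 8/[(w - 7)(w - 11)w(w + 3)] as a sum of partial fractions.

Using Heaviside cover-up: (-1/35)/(w - 7) + (1/77)/(w - 11) + (8/231)/w - (2/105)/(w + 3)


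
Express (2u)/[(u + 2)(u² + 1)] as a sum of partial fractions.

At u=-2: A = (2·(-2) + 0)/((-2)² + 1) = -4/5. B = -A = 4/5, C = 2 - (-2)·A = 2/5
Result: (-4/5)/(u + 2) + ((4/5)u + 2/5)/(u² + 1)


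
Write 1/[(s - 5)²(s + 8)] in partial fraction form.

Cover-up at s=-8: R = 1/(-8 - 5)² = 1/169. Cover-up at s=5: Q = 1/(5 + 8) = 1/13. Comparing s² coeff: P = -R = -1/169
Result: (-1/169)/(s - 5) + (1/13)/(s - 5)² + (1/169)/(s + 8)


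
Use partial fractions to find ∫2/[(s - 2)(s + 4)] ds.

Decompose: 2/[(s - 2)(s + 4)] = (1/3)/(s - 2) - (1/3)/(s + 4). Integrate each term: (1/3) ln|(s - 2)| - (1/3) ln|(s + 4)| + C


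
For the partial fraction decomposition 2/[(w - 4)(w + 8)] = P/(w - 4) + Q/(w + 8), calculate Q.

Cover-up at w = -8: Q = 2/(-8 - 4) = -2/12 = -1/6


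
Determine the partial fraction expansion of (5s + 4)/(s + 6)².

(5s + 4) = A(s + 6) + B. At s = -6: B = 5·(-6) + 4 = -26. Coeff of s: A = 5
Result: 5/(s + 6) - 26/(s + 6)²


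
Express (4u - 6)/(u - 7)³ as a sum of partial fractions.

(4u - 6) = α(u - 7)² + β(u - 7) + γ. At u = 7: γ = 4·7 - 6 = 22. Coefficients: α = 0, β = 4
Result: 4/(u - 7)² + 22/(u - 7)³


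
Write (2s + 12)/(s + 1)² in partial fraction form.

(2s + 12) = P(s + 1) + Q. At s = -1: Q = 2·(-1) + 12 = 10. Coeff of s: P = 2
Result: 2/(s + 1) + 10/(s + 1)²


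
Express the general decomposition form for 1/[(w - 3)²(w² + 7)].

Repeated linear + quadratic: α/(w - 3) + β/(w - 3)² + (γw + δ)/(w² + 7)


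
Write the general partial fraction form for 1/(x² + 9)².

Repeated quadratic factor: (Ax + B)/(x² + 9) + (Cx + D)/(x² + 9)²


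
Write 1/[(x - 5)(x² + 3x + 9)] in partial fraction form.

Cover-up at x = 5: A = 1/(5² + 3·5 + 9) = 1/49. Then B = -A = -1/49, C = -A·(3 + 5) = -8/49
Result: (1/49)/(x - 5) - ((1/49)x + 8/49)/(x² + 3x + 9)


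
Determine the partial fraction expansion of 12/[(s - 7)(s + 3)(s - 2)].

Using cover-up method: α = 6/25, β = 6/25, γ = -12/25
Result: (6/25)/(s - 7) + (6/25)/(s + 3) - (12/25)/(s - 2)


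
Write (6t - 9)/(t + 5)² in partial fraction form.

(6t - 9) = α(t + 5) + β. At t = -5: β = 6·(-5) - 9 = -39. Coeff of t: α = 6
Result: 6/(t + 5) - 39/(t + 5)²


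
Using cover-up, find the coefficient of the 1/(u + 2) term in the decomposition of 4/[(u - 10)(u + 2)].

Cover (u + 2), set u=-2: 4/((u - 10) at u=-2) = 4/(-12) = -1/3


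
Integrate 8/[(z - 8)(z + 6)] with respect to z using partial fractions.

Decompose: 8/[(z - 8)(z + 6)] = (4/7)/(z - 8) - (4/7)/(z + 6). Integrate each term: (4/7) ln|(z - 8)| - (4/7) ln|(z + 6)| + C


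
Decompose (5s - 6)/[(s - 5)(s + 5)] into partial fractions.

At s=5: α = (5·5 - 6)/(5 + 5) = 19/10. At s=-5: β = (5·(-5) - 6)/(-5 - 5) = 31/10
Result: (19/10)/(s - 5) + (31/10)/(s + 5)


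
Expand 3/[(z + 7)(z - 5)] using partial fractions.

3/(z + 7)(z - 5) = A/(z + 7) + B/(z - 5). A = 3/(-7 - 5) = -1/4, B = 3/(5 + 7) = 1/4
Result: (-1/4)/(z + 7) + (1/4)/(z - 5)


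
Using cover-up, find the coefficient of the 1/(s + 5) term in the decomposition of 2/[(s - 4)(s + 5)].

Cover (s + 5), set s=-5: 2/((s - 4) at s=-5) = 2/(-9) = -2/9


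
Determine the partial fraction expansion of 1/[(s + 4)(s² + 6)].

Cover-up at s = -4: P = 1/((-4)² + 6) = 1/22. Then Q = -P = -1/22, R = -P·(0 - 4) = 2/11
Result: (1/22)/(s + 4) - ((1/22)s - 2/11)/(s² + 6)


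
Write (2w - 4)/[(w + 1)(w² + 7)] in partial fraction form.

At w=-1: α = (2·(-1) - 4)/((-1)² + 7) = -3/4. β = -α = 3/4, γ = 2 - (-1)·α = 5/4
Result: (-3/4)/(w + 1) + ((3/4)w + 5/4)/(w² + 7)


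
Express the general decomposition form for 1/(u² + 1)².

Repeated quadratic factor: (Pu + Q)/(u² + 1) + (Ru + S)/(u² + 1)²


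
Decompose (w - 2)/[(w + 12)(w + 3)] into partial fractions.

At w=-12: α = (1·(-12) - 2)/(-12 + 3) = 14/9. At w=-3: β = (1·(-3) - 2)/(-3 + 12) = -5/9
Result: (14/9)/(w + 12) - (5/9)/(w + 3)


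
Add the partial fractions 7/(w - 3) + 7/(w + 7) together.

Common denominator (w - 3)(w + 7). Numerator: 7(w + 7) + 7(w - 3) = (7w + 49) + (7w - 21) = 14w + 28
Result: (14w + 28)/[(w - 3)(w + 7)]


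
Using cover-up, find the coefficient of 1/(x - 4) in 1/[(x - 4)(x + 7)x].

Cover (x - 4), set x=4: 1/[(4 + 7)(4 - 0)] = 1/44


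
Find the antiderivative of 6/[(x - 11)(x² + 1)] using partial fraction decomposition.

Cover-up at x=11: P = 6/(11²+1) = 3/61. Coeff matching: Q = -3/61, R = -33/61. Decomposition: (3/61)/(x - 11) - ((3/61)x + 33/61)/(x² + 1). Integrate: linear → ln, quadratic → (1/2)ln + arctan: (3/61) ln|(x - 11)| - (3/122) ln(x² + 1) - (33/61) arctan(x) + C


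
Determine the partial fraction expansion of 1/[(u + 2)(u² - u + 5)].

Cover-up at u = -2: P = 1/((-2)² - 1·(-2) + 5) = 1/11. Then Q = -P = -1/11, R = -P·(-1 - 2) = 3/11
Result: (1/11)/(u + 2) - ((1/11)u - 3/11)/(u² - u + 5)


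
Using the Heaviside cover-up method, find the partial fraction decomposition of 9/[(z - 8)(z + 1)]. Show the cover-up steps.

Cover (z - 8): set z=8, get A = 9/(8 + 1) = 1. Cover (z + 1): set z=-1, get B = 9/(-1 - 8) = -1.
Result: 1/(z - 8) - 1/(z + 1)


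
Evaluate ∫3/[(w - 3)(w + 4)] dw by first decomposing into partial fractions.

Decompose: 3/[(w - 3)(w + 4)] = (3/7)/(w - 3) - (3/7)/(w + 4). Integrate each term: (3/7) ln|(w - 3)| - (3/7) ln|(w + 4)| + C


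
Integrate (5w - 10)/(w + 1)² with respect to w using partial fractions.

Decompose: α = 5, β = 5·(-1) - 10 = -15, so (5w - 10)/(w + 1)² = 5/(w + 1) - 15/(w + 1)². Integrate: ∫ α/(w + 1) dw = 5 ln|(w + 1)|; ∫ β/(w + 1)² dw = 15/(w + 1). Sum: 5 ln|(w + 1)| + 15/(w + 1) + C


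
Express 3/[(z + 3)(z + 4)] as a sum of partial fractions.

3/(z + 3)(z + 4) = P/(z + 3) + Q/(z + 4). P = 3/(-3 + 4) = 3, Q = 3/(-4 + 3) = -3
Result: 3/(z + 3) - 3/(z + 4)


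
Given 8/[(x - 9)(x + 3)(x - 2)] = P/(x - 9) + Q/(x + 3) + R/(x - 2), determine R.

Cover-up at x = 2: R = 8/[(2 - 9)(2 + 3)] = 8/[(-7)(5)] = -8/35


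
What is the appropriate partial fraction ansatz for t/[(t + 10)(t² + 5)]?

Linear + irreducible quadratic: P/(t + 10) + (Qt + R)/(t² + 5)


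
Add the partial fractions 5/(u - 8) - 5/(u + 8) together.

Common denominator (u - 8)(u + 8). Numerator: 5(u + 8) - 5(u - 8) = (5u + 40) - (5u - 40) = 80
Result: (80)/[(u - 8)(u + 8)]


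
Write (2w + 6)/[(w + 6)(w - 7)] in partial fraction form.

At w=-6: P = (2·(-6) + 6)/(-6 - 7) = 6/13. At w=7: Q = (2·7 + 6)/(7 + 6) = 20/13
Result: (6/13)/(w + 6) + (20/13)/(w - 7)


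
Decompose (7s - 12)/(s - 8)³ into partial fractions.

(7s - 12) = P(s - 8)² + Q(s - 8) + R. At s = 8: R = 7·8 - 12 = 44. Coefficients: P = 0, Q = 7
Result: 7/(s - 8)² + 44/(s - 8)³


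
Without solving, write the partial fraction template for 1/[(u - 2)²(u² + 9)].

Repeated linear + quadratic: P/(u - 2) + Q/(u - 2)² + (Ru + S)/(u² + 9)


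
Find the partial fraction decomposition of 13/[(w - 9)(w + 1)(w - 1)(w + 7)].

Using Heaviside cover-up: (13/1280)/(w - 9) + (13/120)/(w + 1) - (13/128)/(w - 1) - (13/768)/(w + 7)
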